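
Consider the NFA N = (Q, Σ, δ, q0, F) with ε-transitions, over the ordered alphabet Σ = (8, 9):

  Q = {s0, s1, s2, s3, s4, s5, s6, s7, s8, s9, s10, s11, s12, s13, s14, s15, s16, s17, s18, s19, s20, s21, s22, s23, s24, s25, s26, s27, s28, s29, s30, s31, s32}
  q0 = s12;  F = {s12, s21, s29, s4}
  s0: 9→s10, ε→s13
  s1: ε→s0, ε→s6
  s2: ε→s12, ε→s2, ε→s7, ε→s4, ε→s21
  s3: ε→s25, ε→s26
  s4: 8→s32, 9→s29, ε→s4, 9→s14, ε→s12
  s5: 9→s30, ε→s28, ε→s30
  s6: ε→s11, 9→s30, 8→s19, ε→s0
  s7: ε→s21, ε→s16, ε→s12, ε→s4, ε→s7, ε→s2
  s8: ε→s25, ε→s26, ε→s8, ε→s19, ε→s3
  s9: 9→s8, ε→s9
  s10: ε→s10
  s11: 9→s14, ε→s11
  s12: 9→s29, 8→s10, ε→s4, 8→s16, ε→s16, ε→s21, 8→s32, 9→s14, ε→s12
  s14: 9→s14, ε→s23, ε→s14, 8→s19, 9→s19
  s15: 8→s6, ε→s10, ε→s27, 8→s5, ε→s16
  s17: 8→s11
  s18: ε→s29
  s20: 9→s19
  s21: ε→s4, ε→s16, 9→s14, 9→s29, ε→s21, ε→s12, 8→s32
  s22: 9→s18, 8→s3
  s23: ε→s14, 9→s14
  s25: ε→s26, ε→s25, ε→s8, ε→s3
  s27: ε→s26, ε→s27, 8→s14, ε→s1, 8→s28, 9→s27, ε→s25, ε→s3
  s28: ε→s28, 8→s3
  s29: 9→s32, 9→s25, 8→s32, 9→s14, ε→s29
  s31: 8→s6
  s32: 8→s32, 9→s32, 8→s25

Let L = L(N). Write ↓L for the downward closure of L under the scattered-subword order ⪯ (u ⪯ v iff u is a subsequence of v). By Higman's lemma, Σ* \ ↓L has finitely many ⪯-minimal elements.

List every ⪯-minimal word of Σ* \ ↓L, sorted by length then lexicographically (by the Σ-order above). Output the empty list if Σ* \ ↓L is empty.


|Q|=33, |F|=4, |δ|=95 (56 ε).
min D↑ (3 st, q0=0, F={1}): 0:8→1,9→2 1:8→1,9→1 2:8→1,9→1 (ε-aug+det+¬).
'8': N↓-sim [14, 8] end={s10,s16,s19,s25,s26,s3,s32,s8} rej; 1/1 del acc.
'99': N↓-sim [14, 9, 8] end={s14,s19,s23,s25,s26,s3,s32,s8} rej; 2/2 deletions ∈↓L.
2 minimals (antichain).

min(Σ*\↓L) = [8, 99].


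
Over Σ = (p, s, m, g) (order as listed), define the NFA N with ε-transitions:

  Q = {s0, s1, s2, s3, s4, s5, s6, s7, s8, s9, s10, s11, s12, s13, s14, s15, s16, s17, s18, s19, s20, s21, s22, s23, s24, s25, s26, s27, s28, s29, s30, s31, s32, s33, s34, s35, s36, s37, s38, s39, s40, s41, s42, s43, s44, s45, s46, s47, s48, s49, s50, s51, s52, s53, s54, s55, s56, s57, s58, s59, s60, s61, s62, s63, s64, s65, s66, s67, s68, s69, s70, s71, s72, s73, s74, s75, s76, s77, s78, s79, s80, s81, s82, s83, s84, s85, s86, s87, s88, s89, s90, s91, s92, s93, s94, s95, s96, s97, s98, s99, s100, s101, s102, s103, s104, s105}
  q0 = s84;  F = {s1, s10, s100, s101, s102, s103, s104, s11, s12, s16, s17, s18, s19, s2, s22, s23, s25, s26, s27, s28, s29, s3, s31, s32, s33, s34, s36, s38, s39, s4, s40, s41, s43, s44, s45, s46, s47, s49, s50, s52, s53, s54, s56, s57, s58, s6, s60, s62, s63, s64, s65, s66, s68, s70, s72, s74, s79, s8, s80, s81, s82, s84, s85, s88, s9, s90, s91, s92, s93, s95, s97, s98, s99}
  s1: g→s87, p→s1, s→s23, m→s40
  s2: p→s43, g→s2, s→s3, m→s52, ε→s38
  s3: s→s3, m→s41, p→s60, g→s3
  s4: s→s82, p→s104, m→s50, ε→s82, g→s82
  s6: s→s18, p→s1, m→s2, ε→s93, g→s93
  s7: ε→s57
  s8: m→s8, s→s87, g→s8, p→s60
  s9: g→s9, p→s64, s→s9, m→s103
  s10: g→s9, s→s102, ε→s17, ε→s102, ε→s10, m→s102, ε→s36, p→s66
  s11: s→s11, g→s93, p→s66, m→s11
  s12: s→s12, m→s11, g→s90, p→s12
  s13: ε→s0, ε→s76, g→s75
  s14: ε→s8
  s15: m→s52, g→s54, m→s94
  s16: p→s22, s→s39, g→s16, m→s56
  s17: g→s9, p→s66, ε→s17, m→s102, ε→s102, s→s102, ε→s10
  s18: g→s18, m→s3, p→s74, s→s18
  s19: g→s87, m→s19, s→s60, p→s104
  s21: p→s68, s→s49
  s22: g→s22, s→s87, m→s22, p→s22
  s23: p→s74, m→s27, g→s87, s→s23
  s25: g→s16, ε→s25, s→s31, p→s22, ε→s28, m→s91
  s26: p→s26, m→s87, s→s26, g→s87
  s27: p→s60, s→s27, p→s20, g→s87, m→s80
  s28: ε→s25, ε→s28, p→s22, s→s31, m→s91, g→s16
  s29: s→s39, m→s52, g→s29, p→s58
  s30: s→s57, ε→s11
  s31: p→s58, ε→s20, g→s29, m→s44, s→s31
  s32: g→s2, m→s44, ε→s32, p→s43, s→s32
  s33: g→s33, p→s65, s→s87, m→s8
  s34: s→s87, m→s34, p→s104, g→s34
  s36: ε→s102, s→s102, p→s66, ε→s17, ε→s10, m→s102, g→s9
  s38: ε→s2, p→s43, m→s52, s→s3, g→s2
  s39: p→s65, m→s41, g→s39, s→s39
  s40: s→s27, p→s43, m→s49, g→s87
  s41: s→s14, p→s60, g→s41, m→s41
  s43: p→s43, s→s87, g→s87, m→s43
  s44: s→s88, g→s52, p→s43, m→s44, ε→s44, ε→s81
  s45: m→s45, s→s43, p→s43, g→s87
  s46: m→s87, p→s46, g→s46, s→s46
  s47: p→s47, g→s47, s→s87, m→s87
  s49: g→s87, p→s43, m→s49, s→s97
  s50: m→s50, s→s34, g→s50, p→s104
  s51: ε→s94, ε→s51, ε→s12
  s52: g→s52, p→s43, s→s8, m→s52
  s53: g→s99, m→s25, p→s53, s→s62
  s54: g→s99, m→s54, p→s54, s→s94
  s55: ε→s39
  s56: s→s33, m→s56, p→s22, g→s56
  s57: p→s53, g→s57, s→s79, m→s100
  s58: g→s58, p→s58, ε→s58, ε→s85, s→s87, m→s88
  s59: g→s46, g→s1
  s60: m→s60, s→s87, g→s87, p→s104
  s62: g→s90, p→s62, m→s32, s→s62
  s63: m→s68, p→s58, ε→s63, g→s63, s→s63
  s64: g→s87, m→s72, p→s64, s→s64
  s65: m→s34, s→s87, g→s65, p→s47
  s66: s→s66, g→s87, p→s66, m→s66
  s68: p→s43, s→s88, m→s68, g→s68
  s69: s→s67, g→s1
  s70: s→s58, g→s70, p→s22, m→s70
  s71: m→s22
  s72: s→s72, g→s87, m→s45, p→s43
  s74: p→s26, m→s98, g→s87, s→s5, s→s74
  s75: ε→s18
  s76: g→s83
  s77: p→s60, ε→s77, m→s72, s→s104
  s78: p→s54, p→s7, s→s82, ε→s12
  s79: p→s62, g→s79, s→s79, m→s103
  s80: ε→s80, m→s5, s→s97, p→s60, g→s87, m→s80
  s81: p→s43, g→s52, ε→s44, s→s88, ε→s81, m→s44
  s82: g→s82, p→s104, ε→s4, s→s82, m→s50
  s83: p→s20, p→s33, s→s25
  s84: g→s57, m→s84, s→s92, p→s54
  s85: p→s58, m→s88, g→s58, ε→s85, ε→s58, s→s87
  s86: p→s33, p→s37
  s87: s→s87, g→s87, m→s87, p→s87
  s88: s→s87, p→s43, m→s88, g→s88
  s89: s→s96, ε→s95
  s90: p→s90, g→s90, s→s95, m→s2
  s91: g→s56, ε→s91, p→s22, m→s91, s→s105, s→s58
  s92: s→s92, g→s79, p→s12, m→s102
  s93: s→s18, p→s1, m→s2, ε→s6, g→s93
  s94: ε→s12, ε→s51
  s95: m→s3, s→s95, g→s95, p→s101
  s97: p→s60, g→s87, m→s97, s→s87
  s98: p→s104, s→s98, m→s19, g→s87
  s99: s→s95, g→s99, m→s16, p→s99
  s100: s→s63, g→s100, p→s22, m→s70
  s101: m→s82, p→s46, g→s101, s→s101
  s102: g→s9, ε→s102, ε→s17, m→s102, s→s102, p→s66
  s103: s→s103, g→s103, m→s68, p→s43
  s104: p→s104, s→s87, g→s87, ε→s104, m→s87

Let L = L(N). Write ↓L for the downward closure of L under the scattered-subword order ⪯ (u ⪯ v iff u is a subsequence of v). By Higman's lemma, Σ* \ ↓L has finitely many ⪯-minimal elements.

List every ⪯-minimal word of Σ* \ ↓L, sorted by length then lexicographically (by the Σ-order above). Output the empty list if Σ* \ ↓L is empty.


|Q|=106, |F|=73, |δ|=376 (51 ε).
min D↑ (65 st, q0=0, F={28}): 0:p→1,s→2,m→0,g→3 1:p→1,s→4,m→1,g→5 2:p→4,s→2,m→6,g→7 3:p→8,s→7,m→9,g→3 4:p→4,s→4,m→10,g→11 5:p→5,s→12,m→13,g→5 6:p→14,s→6,m→6,g→15 7:p→16,s→7,m→17,g→7 8:p→8,s→16,m→18,g→5 9:p→19,s→20,m→21,g→9 10:p→14,s→10,m→10,g→22 11:p→11,s→12,m→23,g→11 12:p→24,s→12,m→25,g→12 13:p→19,s→26,m→27,g→13 14:p→14,s→14,m→14,g→28 15:p→29,s→15,m→17,g→15 16:p→16,s→16,m→30,g→11 17:p→31,s→17,m→32,g→17 18:p→19,s→33,m→34,g→13 19:p→19,s→28,m→19,g→19 20:p→35,s→20,m→32,g→20 21:p→19,s→35,m→21,g→21 22:p→36,s→37,m→23,g→22 23:p→31,s→25,m→38,g→23 24:p→39,s→24,m→40,g→24 25:p→41,s→25,m→42,g→25 26:p→43,s→26,m→42,g→26 27:p→19,s→44,m→27,g→27 28:p→28,s→28,m→28,g→28 29:p→29,s→29,m→45,g→28 30:p→31,s→30,m→46,g→23 31:p→31,s→28,m→31,g→28 32:p→31,s→47,m→32,g→32 33:p→35,s→33,m→46,g→48 34:p→19,s→35,m→34,g→27 35:p→35,s→28,m→47,g→35 36:p→36,s→49,m→50,g→28 37:p→51,s→37,m→25,g→37 38:p→31,s→52,m→38,g→38 39:p→39,s→39,m→28,g→39 40:p→53,s→40,m→54,g→40 41:p→53,s→28,m→41,g→28 42:p→41,s→52,m→42,g→42 43:p→55,s→28,m→56,g→43 44:p→43,s→28,m→52,g→44 45:p→31,s→45,m→57,g→28 46:p→31,s→47,m→46,g→38 47:p→31,s→28,m→47,g→47 48:p→35,s→26,m→38,g→48 49:p→51,s→49,m→58,g→28 50:p→31,s→58,m→59,g→28 51:p→60,s→51,m→61,g→28 52:p→41,s→28,m→52,g→52 53:p→53,s→28,m→28,g→28 54:p→53,s→56,m→54,g→54 55:p→55,s→28,m→28,g→55 56:p→53,s→28,m→56,g→56 57:p→31,s→31,m→57,g→28 58:p→41,s→58,m→62,g→28 59:p→31,s→63,m→59,g→28 60:p→60,s→60,m→28,g→28 61:p→53,s→61,m→64,g→28 62:p→41,s→63,m→62,g→28 63:p→41,s→28,m→63,g→28 64:p→53,s→41,m→64,g→28 (ε-aug+det+¬).
'smpg': |S_i|=[80, 67, 47, 21, 1] end={s87} ∉↓L; 4/4 del acc.
'gmps': N↓-sim [80, 68, 50, 12, 1] end={s87} ∉↓L; 4/4 deletions ∈↓L.
'gmmss': N↓-sim [80, 68, 50, 30, 15, 1] end={s87} rej; 5/5 deletions ∈↓L.
'pgsppm': run [80, 66, 47, 29, 17, 5, 1] end={s87} rej; 6/6 del acc.
4 obstructions.

A = [smpg, gmps, gmmss, pgsppm].


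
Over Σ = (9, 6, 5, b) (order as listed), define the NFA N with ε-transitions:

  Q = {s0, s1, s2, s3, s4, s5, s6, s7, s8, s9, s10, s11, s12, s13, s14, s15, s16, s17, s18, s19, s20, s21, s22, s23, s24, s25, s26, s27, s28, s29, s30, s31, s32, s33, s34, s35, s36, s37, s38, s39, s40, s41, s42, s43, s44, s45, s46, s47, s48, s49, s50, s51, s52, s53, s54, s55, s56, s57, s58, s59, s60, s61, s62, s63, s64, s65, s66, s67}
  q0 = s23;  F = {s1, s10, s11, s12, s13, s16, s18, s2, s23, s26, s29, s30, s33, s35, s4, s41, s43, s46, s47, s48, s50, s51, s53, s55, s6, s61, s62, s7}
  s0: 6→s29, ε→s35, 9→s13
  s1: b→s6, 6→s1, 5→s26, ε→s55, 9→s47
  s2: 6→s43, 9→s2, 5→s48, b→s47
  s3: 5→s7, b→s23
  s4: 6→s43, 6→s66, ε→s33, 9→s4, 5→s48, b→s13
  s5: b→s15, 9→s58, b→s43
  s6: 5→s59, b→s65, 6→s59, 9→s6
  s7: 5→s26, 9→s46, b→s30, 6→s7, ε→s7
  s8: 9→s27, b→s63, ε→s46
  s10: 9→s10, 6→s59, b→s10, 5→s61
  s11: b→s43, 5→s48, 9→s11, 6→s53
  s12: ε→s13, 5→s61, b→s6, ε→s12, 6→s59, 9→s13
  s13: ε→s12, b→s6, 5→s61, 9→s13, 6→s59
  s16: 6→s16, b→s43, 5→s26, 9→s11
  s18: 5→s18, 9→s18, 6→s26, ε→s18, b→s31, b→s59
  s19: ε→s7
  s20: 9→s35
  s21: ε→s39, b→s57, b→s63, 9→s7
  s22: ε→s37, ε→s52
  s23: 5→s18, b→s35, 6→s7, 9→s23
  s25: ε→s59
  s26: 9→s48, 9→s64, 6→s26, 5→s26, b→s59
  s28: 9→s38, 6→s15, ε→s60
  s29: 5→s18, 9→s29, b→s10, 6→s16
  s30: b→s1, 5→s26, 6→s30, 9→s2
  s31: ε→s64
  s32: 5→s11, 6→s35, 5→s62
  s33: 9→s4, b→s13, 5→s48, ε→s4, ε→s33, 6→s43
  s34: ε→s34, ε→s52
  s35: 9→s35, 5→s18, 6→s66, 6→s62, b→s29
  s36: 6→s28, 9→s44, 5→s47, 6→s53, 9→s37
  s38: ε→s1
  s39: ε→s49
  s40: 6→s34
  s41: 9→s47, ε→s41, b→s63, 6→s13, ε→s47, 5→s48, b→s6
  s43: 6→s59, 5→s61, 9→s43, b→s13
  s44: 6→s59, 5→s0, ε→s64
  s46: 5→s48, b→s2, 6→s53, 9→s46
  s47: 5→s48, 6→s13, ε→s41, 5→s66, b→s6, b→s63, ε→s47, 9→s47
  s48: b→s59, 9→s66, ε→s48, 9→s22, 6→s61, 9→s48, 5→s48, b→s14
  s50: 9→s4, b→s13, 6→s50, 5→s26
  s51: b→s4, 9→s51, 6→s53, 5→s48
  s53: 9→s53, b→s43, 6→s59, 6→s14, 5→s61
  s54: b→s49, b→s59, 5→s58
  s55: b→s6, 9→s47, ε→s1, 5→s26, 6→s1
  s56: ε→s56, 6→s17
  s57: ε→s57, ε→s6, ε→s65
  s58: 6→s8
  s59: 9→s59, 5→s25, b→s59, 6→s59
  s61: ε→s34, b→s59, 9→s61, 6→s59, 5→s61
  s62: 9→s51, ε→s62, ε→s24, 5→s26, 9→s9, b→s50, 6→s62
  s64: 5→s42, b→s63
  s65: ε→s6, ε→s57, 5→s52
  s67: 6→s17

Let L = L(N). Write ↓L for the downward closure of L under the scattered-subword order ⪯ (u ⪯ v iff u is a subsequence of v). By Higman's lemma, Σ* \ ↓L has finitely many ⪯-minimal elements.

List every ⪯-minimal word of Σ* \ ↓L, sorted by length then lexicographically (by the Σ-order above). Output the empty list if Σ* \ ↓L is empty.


|Q|=68, |F|=28, |δ|=201 (38 ε).
min D↑ (25 st, q0=0, F={7}): 0:9→0,6→1,5→2,b→3 1:9→4,6→1,5→5,b→6 2:9→2,6→5,5→2,b→7 3:9→3,6→8,5→2,b→9 4:9→4,6→10,5→11,b→12 5:9→11,6→5,5→5,b→7 6:9→12,6→6,5→5,b→13 7:9→7,6→7,5→7,b→7 8:9→14,6→8,5→5,b→15 9:9→9,6→16,5→2,b→17 10:9→10,6→7,5→18,b→19 11:9→11,6→18,5→11,b→7 12:9→12,6→19,5→11,b→20 13:9→20,6→13,5→5,b→21 14:9→14,6→10,5→11,b→22 15:9→22,6→15,5→5,b→23 16:9→24,6→16,5→5,b→19 17:9→17,6→7,5→18,b→17 18:9→18,6→7,5→18,b→7 19:9→19,6→7,5→18,b→23 20:9→20,6→23,5→11,b→21 21:9→21,6→7,5→7,b→21 22:9→22,6→19,5→11,b→23 23:9→23,6→7,5→18,b→21 24:9→24,6→10,5→11,b→19 (ε-aug+det+¬).
'5b': |S_i|=[44, 16, 7] end={s14,s25,s31,s42,s59,s63,s64} — reject; 2/2 single-dels accept.
'6966': N↓-sim [44, 38, 29, 14, 3] end={s14,s25,s59} — reject; 4/4 deletions ∈↓L.
'bbb6': |S_i|=[44, 41, 34, 17, 2] end={s25,s59} rej; 4/4 deletions ∈↓L.
'6bbb5': |S_i|=[44, 38, 29, 23, 8, 3] end={s25,s52,s59} — reject; 5/5 deletions ∈↓L.
4 minimals (antichain).

min(Σ*\↓L) = [5b, 6966, bbb6, 6bbb5].


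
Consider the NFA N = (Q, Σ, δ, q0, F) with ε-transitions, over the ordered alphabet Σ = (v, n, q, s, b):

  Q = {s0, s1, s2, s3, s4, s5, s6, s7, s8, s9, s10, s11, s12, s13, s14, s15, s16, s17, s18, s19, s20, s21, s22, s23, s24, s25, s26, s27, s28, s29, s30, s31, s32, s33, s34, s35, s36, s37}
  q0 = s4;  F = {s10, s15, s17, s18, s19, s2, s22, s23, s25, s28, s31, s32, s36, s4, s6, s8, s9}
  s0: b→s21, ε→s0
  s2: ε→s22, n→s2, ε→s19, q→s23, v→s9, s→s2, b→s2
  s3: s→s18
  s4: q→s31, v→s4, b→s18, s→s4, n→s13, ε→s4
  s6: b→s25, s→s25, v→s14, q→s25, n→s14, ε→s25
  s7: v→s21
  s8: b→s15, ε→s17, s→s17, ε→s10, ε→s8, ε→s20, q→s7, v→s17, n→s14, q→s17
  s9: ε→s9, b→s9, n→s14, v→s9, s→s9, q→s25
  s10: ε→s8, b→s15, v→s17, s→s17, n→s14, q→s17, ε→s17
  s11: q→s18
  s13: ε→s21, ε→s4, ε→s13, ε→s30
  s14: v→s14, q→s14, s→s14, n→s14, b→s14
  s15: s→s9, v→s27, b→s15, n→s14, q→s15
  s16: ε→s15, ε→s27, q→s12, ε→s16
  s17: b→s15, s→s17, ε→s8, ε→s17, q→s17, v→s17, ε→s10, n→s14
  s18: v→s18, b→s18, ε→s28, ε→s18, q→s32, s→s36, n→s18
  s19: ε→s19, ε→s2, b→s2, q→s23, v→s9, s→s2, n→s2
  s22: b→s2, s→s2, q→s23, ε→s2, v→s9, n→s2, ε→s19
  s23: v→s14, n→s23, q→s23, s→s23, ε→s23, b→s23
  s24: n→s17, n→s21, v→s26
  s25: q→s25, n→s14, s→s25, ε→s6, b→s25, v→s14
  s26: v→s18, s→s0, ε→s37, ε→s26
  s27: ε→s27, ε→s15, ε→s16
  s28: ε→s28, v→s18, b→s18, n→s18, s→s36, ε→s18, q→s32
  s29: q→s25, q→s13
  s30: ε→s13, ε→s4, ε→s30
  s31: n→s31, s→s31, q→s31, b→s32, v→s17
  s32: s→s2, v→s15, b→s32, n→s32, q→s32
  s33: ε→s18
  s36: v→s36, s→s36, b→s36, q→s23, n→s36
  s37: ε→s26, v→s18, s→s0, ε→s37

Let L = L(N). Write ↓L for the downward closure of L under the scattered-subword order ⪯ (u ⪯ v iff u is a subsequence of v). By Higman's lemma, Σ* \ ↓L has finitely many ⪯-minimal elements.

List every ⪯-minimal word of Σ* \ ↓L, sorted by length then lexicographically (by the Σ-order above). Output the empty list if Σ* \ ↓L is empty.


Antichain: [qvn, bsqv].

|Q|=38, |F|=17, |δ|=148 (43 ε).
min D↑ (12 st, q0=0, F={6}): 0:v→0,n→0,q→1,s→0,b→2 1:v→3,n→1,q→1,s→1,b→4 2:v→2,n→2,q→4,s→5,b→2 3:v→3,n→6,q→3,s→3,b→7 4:v→7,n→4,q→4,s→8,b→4 5:v→5,n→5,q→9,s→5,b→5 6:v→6,n→6,q→6,s→6,b→6 7:v→7,n→6,q→7,s→10,b→7 8:v→10,n→8,q→9,s→8,b→8 9:v→6,n→9,q→9,s→9,b→9 10:v→10,n→6,q→11,s→10,b→10 11:v→6,n→6,q→11,s→11,b→11 (ε-aug+det+¬).
'qvn': run [26, 20, 14, 1] end={s14} rej; 3/3 del acc.
'bsqv': run [26, 16, 9, 4, 1] end={s14} ∉↓L; 4/4 single-dels accept.
2 minimals (antichain).


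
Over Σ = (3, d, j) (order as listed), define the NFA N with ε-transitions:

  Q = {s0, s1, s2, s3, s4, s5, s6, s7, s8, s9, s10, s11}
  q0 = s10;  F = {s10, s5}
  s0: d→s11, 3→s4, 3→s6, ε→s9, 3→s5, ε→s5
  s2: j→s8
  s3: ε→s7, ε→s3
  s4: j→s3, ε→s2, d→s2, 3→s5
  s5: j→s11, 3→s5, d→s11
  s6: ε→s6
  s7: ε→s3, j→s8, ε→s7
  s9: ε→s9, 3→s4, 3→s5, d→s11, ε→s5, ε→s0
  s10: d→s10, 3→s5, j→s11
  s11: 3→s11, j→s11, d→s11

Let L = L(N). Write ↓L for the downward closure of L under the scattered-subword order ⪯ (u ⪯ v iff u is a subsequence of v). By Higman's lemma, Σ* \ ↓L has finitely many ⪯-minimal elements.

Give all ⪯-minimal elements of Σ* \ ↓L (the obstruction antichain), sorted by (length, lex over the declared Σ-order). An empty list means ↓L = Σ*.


|Q|=12, |F|=2, |δ|=32 (11 ε).
min D↑ (3 st, q0=0, F={2}): 0:3→1,d→0,j→2 1:3→1,d→2,j→2 2:3→2,d→2,j→2.
'j': N↓-sim [3, 1] end={s11} ∉↓L; 1/1 deletions ∈↓L.
'3d': |S_i|=[3, 2, 1] end={s11} ∉↓L; 2/2 del acc.
2 minimals (antichain).

Antichain: [j, 3d].


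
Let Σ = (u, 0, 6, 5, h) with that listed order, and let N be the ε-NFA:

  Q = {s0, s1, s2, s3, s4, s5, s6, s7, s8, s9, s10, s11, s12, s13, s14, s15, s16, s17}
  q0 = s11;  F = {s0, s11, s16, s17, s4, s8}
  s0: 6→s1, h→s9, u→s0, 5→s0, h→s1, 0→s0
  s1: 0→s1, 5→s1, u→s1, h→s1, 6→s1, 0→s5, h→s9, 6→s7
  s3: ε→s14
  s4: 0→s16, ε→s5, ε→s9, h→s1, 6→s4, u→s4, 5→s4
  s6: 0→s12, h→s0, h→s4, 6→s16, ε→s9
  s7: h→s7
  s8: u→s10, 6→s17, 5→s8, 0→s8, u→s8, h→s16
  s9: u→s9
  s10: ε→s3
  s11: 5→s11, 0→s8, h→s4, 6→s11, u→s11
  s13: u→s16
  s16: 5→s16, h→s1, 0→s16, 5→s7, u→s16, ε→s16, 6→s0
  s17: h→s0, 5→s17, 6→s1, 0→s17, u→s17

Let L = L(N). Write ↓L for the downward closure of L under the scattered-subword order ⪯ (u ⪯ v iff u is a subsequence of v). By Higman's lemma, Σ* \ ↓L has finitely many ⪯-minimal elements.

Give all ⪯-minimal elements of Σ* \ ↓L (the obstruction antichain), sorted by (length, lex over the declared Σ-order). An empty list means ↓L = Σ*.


|Q|=18, |F|=6, |δ|=54 (6 ε).
min D↑ (7 st, q0=0, F={5}): 0:u→0,0→1,6→0,5→0,h→2 1:u→1,0→1,6→3,5→1,h→4 2:u→2,0→4,6→2,5→2,h→5 3:u→3,0→3,6→5,5→3,h→6 4:u→4,0→4,6→6,5→4,h→5 5:u→5,0→5,6→5,5→5,h→5 6:u→6,0→6,6→5,5→6,h→5 [Hopcroft].
'hh': N↓-sim [13, 7, 4] end={s1,s5,s7,s9} rej; 2/2 single-dels accept.
'066': |S_i|=[13, 11, 6, 4] end={s1,s5,s7,s9} — reject; 3/3 del acc.
2 minimals (antichain).

min(Σ*\↓L) = [hh, 066].


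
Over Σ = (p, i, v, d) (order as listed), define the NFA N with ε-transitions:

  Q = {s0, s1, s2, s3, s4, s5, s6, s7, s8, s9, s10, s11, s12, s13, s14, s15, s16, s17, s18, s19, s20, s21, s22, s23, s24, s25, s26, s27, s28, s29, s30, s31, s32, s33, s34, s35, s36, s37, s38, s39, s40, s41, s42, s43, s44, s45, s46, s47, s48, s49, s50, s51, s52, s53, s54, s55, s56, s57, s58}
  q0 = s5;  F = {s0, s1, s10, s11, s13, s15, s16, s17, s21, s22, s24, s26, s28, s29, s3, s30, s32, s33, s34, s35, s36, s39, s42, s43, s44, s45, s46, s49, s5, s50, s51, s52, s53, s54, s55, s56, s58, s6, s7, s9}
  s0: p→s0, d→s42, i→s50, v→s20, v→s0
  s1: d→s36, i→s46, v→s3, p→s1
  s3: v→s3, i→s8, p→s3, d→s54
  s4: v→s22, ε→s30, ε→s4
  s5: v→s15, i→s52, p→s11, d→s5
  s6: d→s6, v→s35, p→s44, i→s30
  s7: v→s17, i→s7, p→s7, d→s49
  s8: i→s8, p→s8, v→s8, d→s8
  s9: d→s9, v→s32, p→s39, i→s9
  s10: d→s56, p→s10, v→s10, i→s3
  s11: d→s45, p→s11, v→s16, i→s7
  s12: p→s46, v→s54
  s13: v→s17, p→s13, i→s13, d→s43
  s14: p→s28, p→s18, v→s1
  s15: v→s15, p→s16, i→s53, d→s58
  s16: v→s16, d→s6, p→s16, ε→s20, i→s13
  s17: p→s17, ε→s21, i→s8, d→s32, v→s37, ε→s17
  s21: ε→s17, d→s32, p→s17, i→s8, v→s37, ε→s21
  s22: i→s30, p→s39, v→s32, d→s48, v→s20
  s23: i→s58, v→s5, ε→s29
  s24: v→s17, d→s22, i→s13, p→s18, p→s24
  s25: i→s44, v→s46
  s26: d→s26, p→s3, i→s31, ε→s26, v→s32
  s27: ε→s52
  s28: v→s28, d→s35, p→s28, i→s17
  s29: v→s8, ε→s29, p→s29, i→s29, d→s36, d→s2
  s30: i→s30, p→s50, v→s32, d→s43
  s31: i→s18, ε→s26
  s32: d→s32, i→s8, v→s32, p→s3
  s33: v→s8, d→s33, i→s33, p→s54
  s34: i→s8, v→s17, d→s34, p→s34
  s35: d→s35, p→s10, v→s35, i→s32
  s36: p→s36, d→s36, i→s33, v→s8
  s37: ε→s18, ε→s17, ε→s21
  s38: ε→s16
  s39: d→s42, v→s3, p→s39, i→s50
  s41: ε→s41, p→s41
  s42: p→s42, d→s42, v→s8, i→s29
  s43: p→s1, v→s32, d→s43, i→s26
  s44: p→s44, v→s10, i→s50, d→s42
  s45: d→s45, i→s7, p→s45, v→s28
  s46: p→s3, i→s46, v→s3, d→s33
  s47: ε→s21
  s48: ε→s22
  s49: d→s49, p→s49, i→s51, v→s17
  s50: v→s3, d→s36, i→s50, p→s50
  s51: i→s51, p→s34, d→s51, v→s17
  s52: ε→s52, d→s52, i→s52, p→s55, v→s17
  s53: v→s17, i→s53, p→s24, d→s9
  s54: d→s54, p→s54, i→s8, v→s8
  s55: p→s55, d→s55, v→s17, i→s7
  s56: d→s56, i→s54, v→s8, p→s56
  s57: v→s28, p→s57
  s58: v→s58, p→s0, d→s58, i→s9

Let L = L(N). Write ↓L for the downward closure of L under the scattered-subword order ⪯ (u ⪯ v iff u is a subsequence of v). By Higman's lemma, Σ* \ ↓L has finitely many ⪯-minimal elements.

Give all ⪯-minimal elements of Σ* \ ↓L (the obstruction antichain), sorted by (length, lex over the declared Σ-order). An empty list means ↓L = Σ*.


min(Σ*\↓L) = [ivi, pdvii, vdpdv, pidipi].

|Q|=59, |F|=40, |δ|=202 (20 ε).
min D↑ (40 st, q0=0, F={15}): 0:p→1,i→2,v→3,d→0 1:p→1,i→4,v→5,d→6 2:p→7,i→2,v→8,d→2 3:p→5,i→9,v→3,d→10 4:p→4,i→4,v→8,d→11 5:p→5,i→12,v→5,d→13 6:p→6,i→4,v→14,d→6 7:p→7,i→4,v→8,d→7 8:p→8,i→15,v→8,d→16 9:p→17,i→9,v→8,d→18 10:p→19,i→18,v→10,d→10 11:p→11,i→20,v→8,d→11 12:p→12,i→12,v→8,d→21 13:p→22,i→23,v→24,d→13 14:p→14,i→8,v→14,d→24 15:p→15,i→15,v→15,d→15 16:p→25,i→15,v→16,d→16 17:p→17,i→12,v→8,d→26 18:p→27,i→18,v→16,d→18 19:p→19,i→28,v→19,d→29 20:p→30,i→20,v→8,d→20 21:p→31,i→32,v→16,d→21 22:p→22,i→28,v→33,d→29 23:p→28,i→23,v→16,d→21 24:p→33,i→16,v→24,d→24 25:p→25,i→15,v→25,d→34 26:p→27,i→23,v→16,d→26 27:p→27,i→28,v→25,d→29 28:p→28,i→28,v→25,d→35 29:p→29,i→36,v→15,d→29 30:p→30,i→15,v→8,d→30 31:p→31,i→37,v→25,d→35 32:p→25,i→32,v→16,d→32 33:p→33,i→25,v→33,d→38 34:p→34,i→15,v→15,d→34 35:p→35,i→39,v→15,d→35 36:p→36,i→36,v→15,d→35 37:p→25,i→37,v→25,d→39 38:p→38,i→34,v→15,d→38 39:p→34,i→39,v→15,d→39 [Hopcroft].
'ivi': run [47, 34, 9, 1] end={s8} — reject; 3/3 deletions ∈↓L.
'pdvii': N↓-sim [47, 41, 36, 13, 8, 1] end={s8} ∉↓L; 5/5 deletions ∈↓L.
'vdpdv': |S_i|=[47, 38, 29, 17, 8, 1] end={s8} — reject; 5/5 deletions ∈↓L.
'pidipi': N↓-sim [47, 41, 24, 19, 14, 9, 1] end={s8} rej; 6/6 del acc.
4 obstructions.


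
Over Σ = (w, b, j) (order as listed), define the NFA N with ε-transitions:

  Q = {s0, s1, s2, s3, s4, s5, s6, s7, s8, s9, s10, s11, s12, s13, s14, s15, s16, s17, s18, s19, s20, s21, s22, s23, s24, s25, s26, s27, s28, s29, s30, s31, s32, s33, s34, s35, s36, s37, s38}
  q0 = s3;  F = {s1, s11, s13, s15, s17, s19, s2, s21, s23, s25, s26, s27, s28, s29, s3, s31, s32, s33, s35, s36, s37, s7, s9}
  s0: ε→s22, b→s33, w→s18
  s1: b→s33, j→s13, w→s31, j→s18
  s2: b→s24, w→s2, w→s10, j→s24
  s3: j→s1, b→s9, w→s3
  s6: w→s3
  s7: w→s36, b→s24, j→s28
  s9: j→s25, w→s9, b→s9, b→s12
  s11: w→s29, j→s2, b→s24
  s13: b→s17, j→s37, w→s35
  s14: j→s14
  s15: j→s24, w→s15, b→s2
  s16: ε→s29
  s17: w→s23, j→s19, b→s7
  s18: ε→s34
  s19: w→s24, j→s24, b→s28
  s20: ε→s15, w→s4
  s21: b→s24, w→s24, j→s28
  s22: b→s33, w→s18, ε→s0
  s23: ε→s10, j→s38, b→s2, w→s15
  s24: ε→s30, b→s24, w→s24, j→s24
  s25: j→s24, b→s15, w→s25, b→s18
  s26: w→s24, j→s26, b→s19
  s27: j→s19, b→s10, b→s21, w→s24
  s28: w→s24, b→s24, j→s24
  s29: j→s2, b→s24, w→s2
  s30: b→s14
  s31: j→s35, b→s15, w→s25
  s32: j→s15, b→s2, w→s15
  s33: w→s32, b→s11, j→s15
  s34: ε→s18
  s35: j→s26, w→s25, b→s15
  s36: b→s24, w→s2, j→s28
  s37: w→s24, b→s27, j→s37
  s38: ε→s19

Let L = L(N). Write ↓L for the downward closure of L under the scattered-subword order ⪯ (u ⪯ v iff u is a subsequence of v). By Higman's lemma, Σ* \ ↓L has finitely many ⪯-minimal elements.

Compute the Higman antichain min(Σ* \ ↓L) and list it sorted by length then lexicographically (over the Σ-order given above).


|Q|=39, |F|=23, |δ|=94 (9 ε).
min D↑ (24 st, q0=0, F={8}): 0:w→0,b→1,j→2 1:w→1,b→1,j→3 2:w→4,b→5,j→6 3:w→3,b→7,j→8 4:w→3,b→7,j→9 5:w→10,b→11,j→7 6:w→9,b→12,j→13 7:w→7,b→14,j→8 8:w→8,b→8,j→8 9:w→3,b→7,j→15 10:w→7,b→14,j→7 11:w→16,b→8,j→14 12:w→17,b→18,j→19 13:w→8,b→20,j→13 14:w→14,b→8,j→8 15:w→8,b→19,j→15 16:w→14,b→8,j→14 17:w→7,b→14,j→19 18:w→21,b→8,j→22 19:w→8,b→22,j→8 20:w→8,b→23,j→19 21:w→14,b→8,j→22 22:w→8,b→8,j→8 23:w→8,b→8,j→22 [Hopcroft].
'bjj': |S_i|=[31, 24, 12, 3] end={s14,s24,s30} ∉↓L; 3/3 deletions ∈↓L.
'jwwj': run [31, 28, 19, 9, 3] end={s14,s24,s30} — reject; 4/4 deletions ∈↓L.
'jwbj': N↓-sim [31, 28, 19, 10, 3] end={s14,s24,s30} rej; 4/4 del acc.
'jbbb': N↓-sim [31, 28, 21, 11, 3] end={s14,s24,s30} — reject; 4/4 deletions ∈↓L.
'jjjw': |S_i|=[31, 28, 22, 11, 3] end={s14,s24,s30} ∉↓L; 4/4 deletions ∈↓L.
5 minimals (antichain).

A = [bjj, jwwj, jwbj, jbbb, jjjw].


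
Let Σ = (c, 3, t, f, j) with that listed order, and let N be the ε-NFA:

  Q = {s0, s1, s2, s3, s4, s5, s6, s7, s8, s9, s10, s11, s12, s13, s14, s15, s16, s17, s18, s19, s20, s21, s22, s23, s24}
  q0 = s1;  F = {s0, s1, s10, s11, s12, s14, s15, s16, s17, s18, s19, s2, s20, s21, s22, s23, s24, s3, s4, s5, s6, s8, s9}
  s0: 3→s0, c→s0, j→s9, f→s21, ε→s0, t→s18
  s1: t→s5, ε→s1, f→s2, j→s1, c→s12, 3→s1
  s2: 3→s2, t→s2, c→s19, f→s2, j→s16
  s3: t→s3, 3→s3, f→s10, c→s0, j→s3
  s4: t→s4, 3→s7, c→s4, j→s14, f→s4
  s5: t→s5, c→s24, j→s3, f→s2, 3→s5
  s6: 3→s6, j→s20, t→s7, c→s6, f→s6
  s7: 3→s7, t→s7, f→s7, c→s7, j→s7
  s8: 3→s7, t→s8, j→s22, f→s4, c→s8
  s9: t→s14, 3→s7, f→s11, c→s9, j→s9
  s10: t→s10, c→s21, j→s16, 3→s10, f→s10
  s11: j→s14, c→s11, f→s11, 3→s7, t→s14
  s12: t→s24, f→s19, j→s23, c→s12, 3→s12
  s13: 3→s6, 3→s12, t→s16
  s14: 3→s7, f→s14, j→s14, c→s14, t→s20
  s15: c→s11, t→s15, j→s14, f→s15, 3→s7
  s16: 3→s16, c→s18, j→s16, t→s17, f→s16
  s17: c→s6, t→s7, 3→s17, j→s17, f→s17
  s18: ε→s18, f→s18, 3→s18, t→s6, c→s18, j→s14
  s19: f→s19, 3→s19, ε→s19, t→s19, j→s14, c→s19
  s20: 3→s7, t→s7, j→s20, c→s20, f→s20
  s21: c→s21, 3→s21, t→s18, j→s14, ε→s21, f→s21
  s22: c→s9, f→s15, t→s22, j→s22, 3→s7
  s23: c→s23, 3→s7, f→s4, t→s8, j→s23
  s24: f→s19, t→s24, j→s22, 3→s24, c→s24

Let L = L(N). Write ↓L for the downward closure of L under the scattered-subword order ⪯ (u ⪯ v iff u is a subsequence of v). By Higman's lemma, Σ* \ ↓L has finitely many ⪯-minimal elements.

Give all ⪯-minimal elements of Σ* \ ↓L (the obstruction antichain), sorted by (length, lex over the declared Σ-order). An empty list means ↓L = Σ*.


|Q|=25, |F|=23, |δ|=128 (5 ε).
min D↑ (24 st, q0=0, F={11}): 0:c→1,3→0,t→2,f→3,j→0 1:c→1,3→1,t→4,f→5,j→6 2:c→4,3→2,t→2,f→3,j→7 3:c→5,3→3,t→3,f→3,j→8 4:c→4,3→4,t→4,f→5,j→9 5:c→5,3→5,t→5,f→5,j→10 6:c→6,3→11,t→12,f→13,j→6 7:c→14,3→7,t→7,f→15,j→7 8:c→16,3→8,t→17,f→8,j→8 9:c→18,3→11,t→9,f→19,j→9 10:c→10,3→11,t→20,f→10,j→10 11:c→11,3→11,t→11,f→11,j→11 12:c→12,3→11,t→12,f→13,j→9 13:c→13,3→11,t→13,f→13,j→10 14:c→14,3→14,t→16,f→21,j→18 15:c→21,3→15,t→15,f→15,j→8 16:c→16,3→16,t→22,f→16,j→10 17:c→22,3→17,t→11,f→17,j→17 18:c→18,3→11,t→10,f→23,j→18 19:c→23,3→11,t→19,f→19,j→10 20:c→20,3→11,t→11,f→20,j→20 21:c→21,3→21,t→16,f→21,j→10 22:c→22,3→22,t→11,f→22,j→20 23:c→23,3→11,t→10,f→23,j→10 (ε-aug+det+¬).
'cj3': run [24, 17, 10, 1] end={s7} rej; 3/3 deletions ∈↓L.
'fjtt': run [24, 14, 7, 4, 1] end={s7} ∉↓L; 4/4 deletions ∈↓L.
'tjcttt': run [24, 21, 15, 9, 5, 3, 1] end={s7} — reject; 6/6 del acc.
3 words, ⪯-incomp.

min(Σ*\↓L) = [cj3, fjtt, tjcttt].


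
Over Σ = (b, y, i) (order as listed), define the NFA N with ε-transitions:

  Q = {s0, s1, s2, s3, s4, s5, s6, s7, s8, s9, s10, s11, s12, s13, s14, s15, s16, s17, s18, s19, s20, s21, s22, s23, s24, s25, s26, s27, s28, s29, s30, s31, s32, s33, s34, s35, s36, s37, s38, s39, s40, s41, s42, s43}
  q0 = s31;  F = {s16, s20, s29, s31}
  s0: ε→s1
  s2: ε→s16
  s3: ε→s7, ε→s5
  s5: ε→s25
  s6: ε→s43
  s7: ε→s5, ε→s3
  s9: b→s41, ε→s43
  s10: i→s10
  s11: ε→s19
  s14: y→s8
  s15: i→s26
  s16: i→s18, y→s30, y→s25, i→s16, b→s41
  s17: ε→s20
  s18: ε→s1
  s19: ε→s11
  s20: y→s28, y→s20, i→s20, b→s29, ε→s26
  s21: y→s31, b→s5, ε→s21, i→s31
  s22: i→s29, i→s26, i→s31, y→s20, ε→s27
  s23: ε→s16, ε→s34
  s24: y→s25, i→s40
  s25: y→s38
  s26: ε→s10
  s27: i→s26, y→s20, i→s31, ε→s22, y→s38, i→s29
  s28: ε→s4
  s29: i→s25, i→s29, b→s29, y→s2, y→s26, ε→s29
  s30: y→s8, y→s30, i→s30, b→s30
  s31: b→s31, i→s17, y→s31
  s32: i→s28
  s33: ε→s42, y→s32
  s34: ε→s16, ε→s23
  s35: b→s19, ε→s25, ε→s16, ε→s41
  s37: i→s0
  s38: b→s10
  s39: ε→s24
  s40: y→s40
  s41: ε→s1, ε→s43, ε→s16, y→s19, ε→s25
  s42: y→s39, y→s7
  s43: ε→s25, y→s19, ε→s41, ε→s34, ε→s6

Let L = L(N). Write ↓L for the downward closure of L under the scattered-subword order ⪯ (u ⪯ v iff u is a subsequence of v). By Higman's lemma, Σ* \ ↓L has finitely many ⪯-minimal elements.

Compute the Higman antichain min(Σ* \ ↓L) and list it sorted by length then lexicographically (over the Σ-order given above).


min(Σ*\↓L) = [ibyy].

|Q|=44, |F|=4, |δ|=87 (37 ε).
min D↑ (5 st, q0=0, F={4}): 0:b→0,y→0,i→1 1:b→2,y→1,i→1 2:b→2,y→3,i→2 3:b→3,y→4,i→3 4:b→4,y→4,i→4 (ε-aug+det+¬).
'ibyy': run [23, 22, 18, 17, 7] end={s10,s11,s19,s25,s30,s38,s8} — reject; 4/4 del acc.
1 words, ⪯-incomp.


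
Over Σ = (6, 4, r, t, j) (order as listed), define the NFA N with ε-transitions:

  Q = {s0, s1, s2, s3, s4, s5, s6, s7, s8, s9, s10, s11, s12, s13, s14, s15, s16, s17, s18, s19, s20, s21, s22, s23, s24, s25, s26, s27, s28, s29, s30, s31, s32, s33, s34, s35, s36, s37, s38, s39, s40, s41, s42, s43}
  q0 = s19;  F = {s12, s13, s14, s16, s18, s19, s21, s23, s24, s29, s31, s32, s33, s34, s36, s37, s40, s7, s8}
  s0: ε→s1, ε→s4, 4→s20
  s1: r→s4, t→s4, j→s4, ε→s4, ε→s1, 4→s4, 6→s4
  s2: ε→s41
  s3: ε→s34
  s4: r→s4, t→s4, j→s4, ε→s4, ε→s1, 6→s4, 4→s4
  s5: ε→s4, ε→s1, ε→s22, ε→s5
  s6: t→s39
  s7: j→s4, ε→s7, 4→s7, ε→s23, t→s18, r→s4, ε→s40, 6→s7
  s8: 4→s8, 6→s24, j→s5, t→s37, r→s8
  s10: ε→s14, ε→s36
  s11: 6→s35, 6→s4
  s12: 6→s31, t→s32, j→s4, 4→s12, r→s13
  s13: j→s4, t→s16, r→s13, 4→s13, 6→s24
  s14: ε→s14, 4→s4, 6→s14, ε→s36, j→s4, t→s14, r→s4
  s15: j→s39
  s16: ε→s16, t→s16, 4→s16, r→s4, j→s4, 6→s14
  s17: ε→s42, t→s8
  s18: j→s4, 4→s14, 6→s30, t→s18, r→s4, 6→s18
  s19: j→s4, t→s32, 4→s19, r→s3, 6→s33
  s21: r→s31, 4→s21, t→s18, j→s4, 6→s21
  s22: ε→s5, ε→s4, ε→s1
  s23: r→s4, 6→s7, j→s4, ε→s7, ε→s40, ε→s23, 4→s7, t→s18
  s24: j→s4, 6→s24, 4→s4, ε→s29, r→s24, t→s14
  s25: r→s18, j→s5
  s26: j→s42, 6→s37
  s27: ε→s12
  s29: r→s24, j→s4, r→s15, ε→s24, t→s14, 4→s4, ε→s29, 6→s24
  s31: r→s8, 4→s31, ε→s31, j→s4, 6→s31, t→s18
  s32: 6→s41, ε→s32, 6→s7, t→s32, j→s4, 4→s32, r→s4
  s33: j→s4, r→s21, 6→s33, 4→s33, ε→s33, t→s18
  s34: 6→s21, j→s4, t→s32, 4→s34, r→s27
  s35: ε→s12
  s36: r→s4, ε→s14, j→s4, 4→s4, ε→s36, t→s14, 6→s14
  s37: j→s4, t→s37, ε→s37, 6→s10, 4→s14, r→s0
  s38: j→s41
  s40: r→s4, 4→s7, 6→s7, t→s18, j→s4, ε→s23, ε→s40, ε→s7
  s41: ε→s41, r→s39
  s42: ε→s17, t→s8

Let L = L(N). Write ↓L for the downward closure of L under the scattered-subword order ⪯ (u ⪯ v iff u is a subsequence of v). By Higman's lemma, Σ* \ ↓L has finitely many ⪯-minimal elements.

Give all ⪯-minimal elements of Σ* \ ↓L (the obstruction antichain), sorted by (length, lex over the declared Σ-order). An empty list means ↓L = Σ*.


|Q|=44, |F|=19, |δ|=164 (43 ε).
min D↑ (16 st, q0=0, F={4}): 0:6→1,4→0,r→2,t→3,j→4 1:6→1,4→1,r→5,t→6,j→4 2:6→5,4→2,r→7,t→3,j→4 3:6→8,4→3,r→4,t→3,j→4 4:6→4,4→4,r→4,t→4,j→4 5:6→5,4→5,r→9,t→6,j→4 6:6→6,4→10,r→4,t→6,j→4 7:6→9,4→7,r→11,t→3,j→4 8:6→8,4→8,r→4,t→6,j→4 9:6→9,4→9,r→12,t→6,j→4 10:6→10,4→4,r→4,t→10,j→4 11:6→13,4→11,r→11,t→14,j→4 12:6→13,4→12,r→12,t→15,j→4 13:6→13,4→4,r→13,t→10,j→4 14:6→10,4→14,r→4,t→14,j→4 15:6→10,4→10,r→4,t→15,j→4.
'j': N↓-sim [32, 5] end={s1,s22,s39,s4,s5} rej; 1/1 deletions ∈↓L.
'tr': N↓-sim [32, 17, 5] end={s0,s1,s20,s39,s4} rej; 2/2 deletions ∈↓L.
'6t44': run [32, 24, 10, 5, 2] end={s1,s4} rej; 4/4 single-dels accept.
'rrr64': run [32, 30, 27, 17, 9, 2] end={s1,s4} ∉↓L; 5/5 del acc.
4 obstructions.

A = [j, tr, 6t44, rrr64].


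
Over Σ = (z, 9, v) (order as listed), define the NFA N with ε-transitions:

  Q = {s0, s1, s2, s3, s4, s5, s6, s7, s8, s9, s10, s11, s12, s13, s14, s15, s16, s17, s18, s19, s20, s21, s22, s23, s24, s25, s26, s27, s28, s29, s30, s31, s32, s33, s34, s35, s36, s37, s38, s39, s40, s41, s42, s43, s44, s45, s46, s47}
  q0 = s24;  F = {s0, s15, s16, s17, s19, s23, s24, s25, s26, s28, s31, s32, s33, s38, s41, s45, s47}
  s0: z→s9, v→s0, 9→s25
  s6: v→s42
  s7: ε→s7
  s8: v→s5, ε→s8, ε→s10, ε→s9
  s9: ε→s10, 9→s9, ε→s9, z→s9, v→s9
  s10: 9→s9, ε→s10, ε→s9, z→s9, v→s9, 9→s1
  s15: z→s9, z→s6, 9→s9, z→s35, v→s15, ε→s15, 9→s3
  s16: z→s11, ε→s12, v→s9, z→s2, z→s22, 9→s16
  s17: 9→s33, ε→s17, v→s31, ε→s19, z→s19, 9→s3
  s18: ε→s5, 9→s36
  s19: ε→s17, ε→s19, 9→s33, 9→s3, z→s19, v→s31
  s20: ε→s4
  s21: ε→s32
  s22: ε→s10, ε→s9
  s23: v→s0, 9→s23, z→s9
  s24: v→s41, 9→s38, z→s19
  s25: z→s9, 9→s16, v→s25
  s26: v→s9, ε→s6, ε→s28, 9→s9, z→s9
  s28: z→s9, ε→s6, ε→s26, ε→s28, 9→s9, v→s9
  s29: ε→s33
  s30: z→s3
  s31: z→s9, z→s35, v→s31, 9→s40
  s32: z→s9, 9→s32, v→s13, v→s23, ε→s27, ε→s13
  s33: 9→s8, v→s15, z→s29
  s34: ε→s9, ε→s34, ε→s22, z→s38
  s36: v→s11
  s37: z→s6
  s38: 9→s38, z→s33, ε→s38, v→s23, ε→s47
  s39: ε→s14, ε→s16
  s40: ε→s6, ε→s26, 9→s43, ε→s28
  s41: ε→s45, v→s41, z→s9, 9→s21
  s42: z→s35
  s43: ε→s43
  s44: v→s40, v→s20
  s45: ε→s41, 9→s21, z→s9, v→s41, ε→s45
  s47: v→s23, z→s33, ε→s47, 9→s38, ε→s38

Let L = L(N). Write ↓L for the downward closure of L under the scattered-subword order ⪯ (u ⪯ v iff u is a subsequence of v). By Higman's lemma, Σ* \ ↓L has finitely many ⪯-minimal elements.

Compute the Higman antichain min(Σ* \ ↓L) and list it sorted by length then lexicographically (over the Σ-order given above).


|Q|=48, |F|=17, |δ|=121 (43 ε).
min D↑ (14 st, q0=0, F={7}): 0:z→1,9→2,v→3 1:z→1,9→4,v→5 2:z→4,9→2,v→6 3:z→7,9→8,v→3 4:z→4,9→7,v→9 5:z→7,9→10,v→5 6:z→7,9→6,v→11 7:z→7,9→7,v→7 8:z→7,9→8,v→6 9:z→7,9→7,v→9 10:z→7,9→7,v→7 11:z→7,9→12,v→11 12:z→7,9→13,v→12 13:z→7,9→13,v→7 (ε-aug+det+¬).
'vz': N↓-sim [36, 28, 9] end={s1,s10,s11,s2,s22,s35,s42,s6,s9} rej; 2/2 del acc.
'z99': |S_i|=[36, 22, 16, 7] end={s1,s10,s3,s43,s5,s8,s9} rej; 3/3 del acc.
'9z9': |S_i|=[36, 30, 15, 6] end={s1,s10,s3,s5,s8,s9} rej; 3/3 del acc.
'zv9v': N↓-sim [36, 22, 14, 11, 5] end={s1,s10,s35,s42,s9} — reject; 4/4 del acc.
'9vv99v': |S_i|=[36, 30, 18, 15, 10, 8, 3] end={s1,s10,s9} ∉↓L; 6/6 del acc.
5 minimals (antichain).

Antichain: [vz, z99, 9z9, zv9v, 9vv99v].


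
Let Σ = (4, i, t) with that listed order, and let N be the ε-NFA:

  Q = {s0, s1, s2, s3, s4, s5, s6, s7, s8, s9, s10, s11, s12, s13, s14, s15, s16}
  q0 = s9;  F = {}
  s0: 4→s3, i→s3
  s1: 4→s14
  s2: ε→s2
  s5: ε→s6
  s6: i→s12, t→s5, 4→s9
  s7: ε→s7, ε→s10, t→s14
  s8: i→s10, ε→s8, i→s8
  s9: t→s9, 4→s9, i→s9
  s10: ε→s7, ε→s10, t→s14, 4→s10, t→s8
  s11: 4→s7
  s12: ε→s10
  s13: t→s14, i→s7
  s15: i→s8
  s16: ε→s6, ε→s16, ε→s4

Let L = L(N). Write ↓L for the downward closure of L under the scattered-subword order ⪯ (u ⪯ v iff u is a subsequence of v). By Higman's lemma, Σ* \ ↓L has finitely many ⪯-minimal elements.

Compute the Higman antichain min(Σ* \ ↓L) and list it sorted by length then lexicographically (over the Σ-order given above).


|Q|=17, |F|=0, |δ|=30 (11 ε).
min D↑ (1 st, q0=0, F={0}): 0:4→0,i→0,t→0.
ε ∈ L(D↑) — L = ∅.

Antichain: [ε].


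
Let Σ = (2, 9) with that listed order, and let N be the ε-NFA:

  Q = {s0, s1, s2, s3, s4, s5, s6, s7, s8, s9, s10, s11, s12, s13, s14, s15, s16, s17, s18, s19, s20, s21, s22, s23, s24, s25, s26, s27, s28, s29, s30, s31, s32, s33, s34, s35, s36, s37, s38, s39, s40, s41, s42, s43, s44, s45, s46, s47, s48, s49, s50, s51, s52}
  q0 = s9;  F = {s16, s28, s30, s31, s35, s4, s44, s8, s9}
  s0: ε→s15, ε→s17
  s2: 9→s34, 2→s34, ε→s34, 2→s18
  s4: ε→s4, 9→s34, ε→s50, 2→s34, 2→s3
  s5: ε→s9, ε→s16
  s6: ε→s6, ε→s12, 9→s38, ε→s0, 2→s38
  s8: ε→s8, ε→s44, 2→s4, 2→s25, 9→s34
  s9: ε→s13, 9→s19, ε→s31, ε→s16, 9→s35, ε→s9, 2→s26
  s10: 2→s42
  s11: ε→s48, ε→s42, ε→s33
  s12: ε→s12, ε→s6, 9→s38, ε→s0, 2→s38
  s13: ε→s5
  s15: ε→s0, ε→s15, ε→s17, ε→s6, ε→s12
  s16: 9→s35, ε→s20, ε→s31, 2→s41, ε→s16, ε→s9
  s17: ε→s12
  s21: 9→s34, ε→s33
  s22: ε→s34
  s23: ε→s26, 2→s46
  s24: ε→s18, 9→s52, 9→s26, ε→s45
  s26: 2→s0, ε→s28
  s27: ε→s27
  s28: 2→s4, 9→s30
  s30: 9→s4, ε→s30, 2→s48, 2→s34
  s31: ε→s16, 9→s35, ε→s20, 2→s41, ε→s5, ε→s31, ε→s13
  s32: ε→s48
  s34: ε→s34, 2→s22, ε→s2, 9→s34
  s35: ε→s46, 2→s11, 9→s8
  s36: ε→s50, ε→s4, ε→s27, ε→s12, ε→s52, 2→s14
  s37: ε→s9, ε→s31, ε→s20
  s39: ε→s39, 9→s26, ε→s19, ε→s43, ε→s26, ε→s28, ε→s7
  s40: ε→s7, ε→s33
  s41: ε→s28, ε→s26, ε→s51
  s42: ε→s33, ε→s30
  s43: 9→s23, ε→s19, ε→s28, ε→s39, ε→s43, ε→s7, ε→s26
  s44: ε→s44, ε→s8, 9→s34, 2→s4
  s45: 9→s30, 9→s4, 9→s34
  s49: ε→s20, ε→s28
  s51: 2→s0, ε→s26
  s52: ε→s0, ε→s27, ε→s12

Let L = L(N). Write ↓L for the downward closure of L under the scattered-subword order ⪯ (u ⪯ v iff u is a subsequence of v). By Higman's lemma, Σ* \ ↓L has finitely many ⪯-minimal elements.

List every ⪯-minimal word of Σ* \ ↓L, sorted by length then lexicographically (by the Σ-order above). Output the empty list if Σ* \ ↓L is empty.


Antichain: [222, 229, 292, 922, 999].

|Q|=53, |F|=9, |δ|=129 (85 ε).
min D↑ (7 st, q0=0, F={6}): 0:2→1,9→2 1:2→3,9→4 2:2→4,9→5 3:2→6,9→6 4:2→6,9→3 5:2→3,9→6 6:2→6,9→6 (ε-aug+det+¬).
'222': N↓-sim [34, 23, 14, 6] end={s18,s2,s22,s3,s34,s38} ∉↓L; 3/3 del acc.
'229': run [34, 23, 14, 5] end={s18,s2,s22,s34,s38} rej; 3/3 deletions ∈↓L.
'292': N↓-sim [34, 23, 10, 6] end={s18,s2,s22,s3,s34,s48} ∉↓L; 3/3 del acc.
'922': |S_i|=[34, 19, 13, 6] end={s18,s2,s22,s3,s34,s48} — reject; 3/3 del acc.
'999': run [34, 19, 10, 4] end={s18,s2,s22,s34} rej; 3/3 del acc.
5 obstructions.
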